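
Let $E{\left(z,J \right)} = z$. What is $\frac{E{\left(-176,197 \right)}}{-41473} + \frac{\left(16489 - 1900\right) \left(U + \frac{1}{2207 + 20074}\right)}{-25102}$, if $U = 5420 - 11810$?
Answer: $\frac{28714797061158715}{7731917312042} \approx 3713.8$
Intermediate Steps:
$U = -6390$
$\frac{E{\left(-176,197 \right)}}{-41473} + \frac{\left(16489 - 1900\right) \left(U + \frac{1}{2207 + 20074}\right)}{-25102} = - \frac{176}{-41473} + \frac{\left(16489 - 1900\right) \left(-6390 + \frac{1}{2207 + 20074}\right)}{-25102} = \left(-176\right) \left(- \frac{1}{41473}\right) + 14589 \left(-6390 + \frac{1}{22281}\right) \left(- \frac{1}{25102}\right) = \frac{176}{41473} + 14589 \left(-6390 + \frac{1}{22281}\right) \left(- \frac{1}{25102}\right) = \frac{176}{41473} + 14589 \left(- \frac{142375589}{22281}\right) \left(- \frac{1}{25102}\right) = \frac{176}{41473} - - \frac{692372489307}{186432554} = \frac{176}{41473} + \frac{692372489307}{186432554} = \frac{28714797061158715}{7731917312042}$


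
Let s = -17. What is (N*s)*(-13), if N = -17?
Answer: -3757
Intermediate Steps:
(N*s)*(-13) = -17*(-17)*(-13) = 289*(-13) = -3757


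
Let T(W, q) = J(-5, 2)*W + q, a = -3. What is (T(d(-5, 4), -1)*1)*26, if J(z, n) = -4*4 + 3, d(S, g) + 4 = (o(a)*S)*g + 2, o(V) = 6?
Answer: 41210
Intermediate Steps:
d(S, g) = -2 + 6*S*g (d(S, g) = -4 + ((6*S)*g + 2) = -4 + (6*S*g + 2) = -4 + (2 + 6*S*g) = -2 + 6*S*g)
J(z, n) = -13 (J(z, n) = -16 + 3 = -13)
T(W, q) = q - 13*W (T(W, q) = -13*W + q = q - 13*W)
(T(d(-5, 4), -1)*1)*26 = ((-1 - 13*(-2 + 6*(-5)*4))*1)*26 = ((-1 - 13*(-2 - 120))*1)*26 = ((-1 - 13*(-122))*1)*26 = ((-1 + 1586)*1)*26 = (1585*1)*26 = 1585*26 = 41210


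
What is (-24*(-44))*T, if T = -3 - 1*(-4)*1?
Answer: 1056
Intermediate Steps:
T = 1 (T = -3 + 4*1 = -3 + 4 = 1)
(-24*(-44))*T = -24*(-44)*1 = 1056*1 = 1056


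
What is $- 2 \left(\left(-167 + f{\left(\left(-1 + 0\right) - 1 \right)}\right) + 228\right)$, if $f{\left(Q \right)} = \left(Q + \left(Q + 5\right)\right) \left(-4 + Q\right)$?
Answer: $-110$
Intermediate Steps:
$f{\left(Q \right)} = \left(-4 + Q\right) \left(5 + 2 Q\right)$ ($f{\left(Q \right)} = \left(Q + \left(5 + Q\right)\right) \left(-4 + Q\right) = \left(5 + 2 Q\right) \left(-4 + Q\right) = \left(-4 + Q\right) \left(5 + 2 Q\right)$)
$- 2 \left(\left(-167 + f{\left(\left(-1 + 0\right) - 1 \right)}\right) + 228\right) = - 2 \left(\left(-167 - \left(20 - 2 \left(\left(-1 + 0\right) - 1\right)^{2} + 3 \left(\left(-1 + 0\right) - 1\right)\right)\right) + 228\right) = - 2 \left(\left(-167 - \left(20 - 2 \left(-1 - 1\right)^{2} + 3 \left(-1 - 1\right)\right)\right) + 228\right) = - 2 \left(\left(-167 - \left(14 - 8\right)\right) + 228\right) = - 2 \left(\left(-167 + \left(-20 + 6 + 2 \cdot 4\right)\right) + 228\right) = - 2 \left(\left(-167 + \left(-20 + 6 + 8\right)\right) + 228\right) = - 2 \left(\left(-167 - 6\right) + 228\right) = - 2 \left(-173 + 228\right) = \left(-2\right) 55 = -110$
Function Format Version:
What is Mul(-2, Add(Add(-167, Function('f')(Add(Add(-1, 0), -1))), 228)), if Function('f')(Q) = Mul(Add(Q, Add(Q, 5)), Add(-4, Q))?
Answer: -110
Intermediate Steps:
Function('f')(Q) = Mul(Add(-4, Q), Add(5, Mul(2, Q))) (Function('f')(Q) = Mul(Add(Q, Add(5, Q)), Add(-4, Q)) = Mul(Add(5, Mul(2, Q)), Add(-4, Q)) = Mul(Add(-4, Q), Add(5, Mul(2, Q))))
Mul(-2, Add(Add(-167, Function('f')(Add(Add(-1, 0), -1))), 228)) = Mul(-2, Add(Add(-167, Add(-20, Mul(-3, Add(Add(-1, 0), -1)), Mul(2, Pow(Add(Add(-1, 0), -1), 2)))), 228)) = Mul(-2, Add(Add(-167, Add(-20, Mul(-3, Add(-1, -1)), Mul(2, Pow(Add(-1, -1), 2)))), 228)) = Mul(-2, Add(Add(-167, Add(-20, Mul(-3, -2), Mul(2, Pow(-2, 2)))), 228)) = Mul(-2, Add(Add(-167, Add(-20, 6, Mul(2, 4))), 228)) = Mul(-2, Add(Add(-167, Add(-20, 6, 8)), 228)) = Mul(-2, Add(Add(-167, -6), 228)) = Mul(-2, Add(-173, 228)) = Mul(-2, 55) = -110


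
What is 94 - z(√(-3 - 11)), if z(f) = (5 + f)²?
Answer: 83 - 10*I*√14 ≈ 83.0 - 37.417*I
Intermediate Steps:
94 - z(√(-3 - 11)) = 94 - (5 + √(-3 - 11))² = 94 - (5 + √(-14))² = 94 - (5 + I*√14)²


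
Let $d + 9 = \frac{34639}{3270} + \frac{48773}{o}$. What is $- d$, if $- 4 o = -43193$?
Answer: $- \frac{862943177}{141241110} \approx -6.1097$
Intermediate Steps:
$o = \frac{43193}{4}$ ($o = \left(- \frac{1}{4}\right) \left(-43193\right) = \frac{43193}{4} \approx 10798.0$)
$d = \frac{862943177}{141241110}$ ($d = -9 + \left(\frac{34639}{3270} + \frac{48773}{\frac{43193}{4}}\right) = -9 + \left(34639 \cdot \frac{1}{3270} + 48773 \cdot \frac{4}{43193}\right) = -9 + \left(\frac{34639}{3270} + \frac{195092}{43193}\right) = -9 + \frac{2134113167}{141241110} = \frac{862943177}{141241110} \approx 6.1097$)
$- d = \left(-1\right) \frac{862943177}{141241110} = - \frac{862943177}{141241110}$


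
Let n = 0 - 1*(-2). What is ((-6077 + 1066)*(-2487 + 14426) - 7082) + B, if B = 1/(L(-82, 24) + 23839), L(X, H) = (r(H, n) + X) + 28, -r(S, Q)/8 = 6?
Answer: -1420265676906/23737 ≈ -5.9833e+7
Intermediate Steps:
n = 2 (n = 0 + 2 = 2)
r(S, Q) = -48 (r(S, Q) = -8*6 = -48)
L(X, H) = -20 + X (L(X, H) = (-48 + X) + 28 = -20 + X)
B = 1/23737 (B = 1/((-20 - 82) + 23839) = 1/(-102 + 23839) = 1/23737 ≈ 4.2128e-5)
((-6077 + 1066)*(-2487 + 14426) - 7082) + B = ((-6077 + 1066)*(-2487 + 14426) - 7082) + 1/23737 = (-5011*11939 - 7082) + 1/23737 = (-59826329 - 7082) + 1/23737 = -59833411 + 1/23737 = -1420265676906/23737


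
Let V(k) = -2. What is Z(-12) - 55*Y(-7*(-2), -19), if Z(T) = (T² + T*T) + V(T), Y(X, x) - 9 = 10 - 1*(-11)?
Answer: -1364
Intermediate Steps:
Y(X, x) = 30 (Y(X, x) = 9 + (10 - 1*(-11)) = 9 + (10 + 11) = 9 + 21 = 30)
Z(T) = -2 + 2*T² (Z(T) = (T² + T*T) - 2 = (T² + T²) - 2 = 2*T² - 2 = -2 + 2*T²)
Z(-12) - 55*Y(-7*(-2), -19) = (-2 + 2*(-12)²) - 55*30 = (-2 + 2*144) - 1650 = (-2 + 288) - 1650 = 286 - 1650 = -1364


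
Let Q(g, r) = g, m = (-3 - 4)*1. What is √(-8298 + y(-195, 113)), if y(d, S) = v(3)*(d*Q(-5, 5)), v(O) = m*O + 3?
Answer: 6*I*√718 ≈ 160.77*I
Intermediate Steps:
m = -7 (m = -7*1 = -7)
v(O) = 3 - 7*O (v(O) = -7*O + 3 = 3 - 7*O)
y(d, S) = 90*d (y(d, S) = (3 - 7*3)*(d*(-5)) = (3 - 21)*(-5*d) = -(-90)*d = 90*d)
√(-8298 + y(-195, 113)) = √(-8298 + 90*(-195)) = √(-8298 - 17550) = √(-25848) = 6*I*√718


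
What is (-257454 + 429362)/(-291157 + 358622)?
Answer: 171908/67465 ≈ 2.5481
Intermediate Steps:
(-257454 + 429362)/(-291157 + 358622) = 171908/67465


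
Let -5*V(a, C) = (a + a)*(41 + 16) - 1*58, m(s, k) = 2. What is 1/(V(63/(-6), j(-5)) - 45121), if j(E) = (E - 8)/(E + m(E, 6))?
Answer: -1/44870 ≈ -2.2287e-5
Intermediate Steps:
j(E) = (-8 + E)/(2 + E) (j(E) = (E - 8)/(E + 2) = (-8 + E)/(2 + E))
V(a, C) = 58/5 - 114*a/5 (V(a, C) = -((a + a)*(41 + 16) - 1*58)/5 = -((2*a)*57 - 58)/5 = -(114*a - 58)/5 = -(-58 + 114*a)/5 = 58/5 - 114*a/5)
1/(V(63/(-6), j(-5)) - 45121) = 1/((58/5 - 7182/(5*(-6))) - 45121) = 1/((58/5 - 7182*(-1)/(5*6)) - 45121) = 1/((58/5 - 114/5*(-21/2)) - 45121) = 1/((58/5 + 1197/5) - 45121) = 1/(251 - 45121) = 1/(-44870) = -1/44870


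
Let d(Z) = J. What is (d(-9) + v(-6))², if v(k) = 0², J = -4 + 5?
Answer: 1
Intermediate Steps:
J = 1
v(k) = 0
d(Z) = 1
(d(-9) + v(-6))² = (1 + 0)² = 1² = 1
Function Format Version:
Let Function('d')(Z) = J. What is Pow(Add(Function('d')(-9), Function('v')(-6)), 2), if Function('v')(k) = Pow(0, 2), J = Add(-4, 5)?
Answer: 1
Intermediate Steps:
J = 1
Function('v')(k) = 0
Function('d')(Z) = 1
Pow(Add(Function('d')(-9), Function('v')(-6)), 2) = Pow(Add(1, 0), 2) = Pow(1, 2) = 1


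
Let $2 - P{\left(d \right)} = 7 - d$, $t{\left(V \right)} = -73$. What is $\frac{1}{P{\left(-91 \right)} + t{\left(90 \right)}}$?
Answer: $- \frac{1}{169} \approx -0.0059172$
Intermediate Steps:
$P{\left(d \right)} = -5 + d$ ($P{\left(d \right)} = 2 - \left(7 - d\right) = 2 + \left(-7 + d\right) = -5 + d$)
$\frac{1}{P{\left(-91 \right)} + t{\left(90 \right)}} = \frac{1}{\left(-5 - 91\right) - 73} = \frac{1}{-96 - 73} = \frac{1}{-169} = - \frac{1}{169}$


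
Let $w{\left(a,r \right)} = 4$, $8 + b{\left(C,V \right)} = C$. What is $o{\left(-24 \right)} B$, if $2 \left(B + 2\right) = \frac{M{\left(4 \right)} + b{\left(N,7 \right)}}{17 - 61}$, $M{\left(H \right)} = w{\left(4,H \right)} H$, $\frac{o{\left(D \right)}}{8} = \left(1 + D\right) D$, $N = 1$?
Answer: $- \frac{102120}{11} \approx -9283.6$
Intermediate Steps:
$b{\left(C,V \right)} = -8 + C$
$o{\left(D \right)} = 8 D \left(1 + D\right)$ ($o{\left(D \right)} = 8 \left(1 + D\right) D = 8 D \left(1 + D\right)$)
$M{\left(H \right)} = 4 H$
$B = - \frac{185}{88}$ ($B = -2 + \frac{\left(4 \cdot 4 + \left(-8 + 1\right)\right) \frac{1}{17 - 61}}{2} = -2 + \frac{\left(16 - 7\right) \frac{1}{-44}}{2} = -2 + \frac{9 \left(- \frac{1}{44}\right)}{2} = -2 + \frac{1}{2} \left(- \frac{9}{44}\right) = -2 - \frac{9}{88} = - \frac{185}{88} \approx -2.1023$)
$o{\left(-24 \right)} B = 8 \left(-24\right) \left(1 - 24\right) \left(- \frac{185}{88}\right) = 8 \left(-24\right) \left(-23\right) \left(- \frac{185}{88}\right) = 4416 \left(- \frac{185}{88}\right) = - \frac{102120}{11}$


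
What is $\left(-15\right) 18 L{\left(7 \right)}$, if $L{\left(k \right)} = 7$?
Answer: $-1890$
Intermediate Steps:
$\left(-15\right) 18 L{\left(7 \right)} = \left(-15\right) 18 \cdot 7 = \left(-270\right) 7 = -1890$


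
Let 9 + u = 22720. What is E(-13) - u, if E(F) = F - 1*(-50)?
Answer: -22674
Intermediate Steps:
E(F) = 50 + F (E(F) = F + 50 = 50 + F)
u = 22711 (u = -9 + 22720 = 22711)
E(-13) - u = (50 - 13) - 1*22711 = 37 - 22711 = -22674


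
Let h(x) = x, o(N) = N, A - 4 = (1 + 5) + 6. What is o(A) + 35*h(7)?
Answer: 261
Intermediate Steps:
A = 16 (A = 4 + ((1 + 5) + 6) = 4 + (6 + 6) = 4 + 12 = 16)
o(A) + 35*h(7) = 16 + 35*7 = 16 + 245 = 261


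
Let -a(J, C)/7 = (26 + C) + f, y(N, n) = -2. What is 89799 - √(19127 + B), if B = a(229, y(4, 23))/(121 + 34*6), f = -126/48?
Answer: 89799 - √1292954078/260 ≈ 89661.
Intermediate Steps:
f = -21/8 (f = -126*1/48 = -21/8 ≈ -2.6250)
a(J, C) = -1309/8 - 7*C (a(J, C) = -7*((26 + C) - 21/8) = -7*(187/8 + C) = -1309/8 - 7*C)
B = -1197/2600 (B = (-1309/8 - 7*(-2))/(121 + 34*6) = (-1309/8 + 14)/(121 + 204) = -1197/8/325 = -1197/8*1/325 = -1197/2600 ≈ -0.46038)
89799 - √(19127 + B) = 89799 - √(19127 - 1197/2600) = 89799 - √(49729003/2600) = 89799 - √1292954078/260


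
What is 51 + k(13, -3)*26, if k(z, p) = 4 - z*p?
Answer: 1169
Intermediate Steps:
k(z, p) = 4 - p*z
51 + k(13, -3)*26 = 51 + (4 - 1*(-3)*13)*26 = 51 + (4 + 39)*26 = 51 + 43*26 = 51 + 1118 = 1169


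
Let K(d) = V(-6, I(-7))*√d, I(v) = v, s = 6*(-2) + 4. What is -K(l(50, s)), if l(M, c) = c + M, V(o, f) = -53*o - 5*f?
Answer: -353*√42 ≈ -2287.7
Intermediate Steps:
s = -8 (s = -12 + 4 = -8)
l(M, c) = M + c
K(d) = 353*√d (K(d) = (-53*(-6) - 5*(-7))*√d = (318 + 35)*√d = 353*√d)
-K(l(50, s)) = -353*√(50 - 8) = -353*√42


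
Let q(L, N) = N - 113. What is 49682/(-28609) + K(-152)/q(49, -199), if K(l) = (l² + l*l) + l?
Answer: -55546537/371917 ≈ -149.35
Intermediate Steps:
q(L, N) = -113 + N
K(l) = l + 2*l² (K(l) = (l² + l²) + l = 2*l² + l = l + 2*l²)
49682/(-28609) + K(-152)/q(49, -199) = 49682/(-28609) + (-152*(1 + 2*(-152)))/(-113 - 199) = 49682*(-1/28609) - 152*(1 - 304)/(-312) = -49682/28609 - 152*(-303)*(-1/312) = -49682/28609 + 46056*(-1/312) = -49682/28609 - 1919/13 = -55546537/371917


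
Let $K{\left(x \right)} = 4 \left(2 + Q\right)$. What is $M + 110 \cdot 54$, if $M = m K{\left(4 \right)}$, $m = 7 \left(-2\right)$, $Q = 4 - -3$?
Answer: $5436$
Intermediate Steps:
$Q = 7$ ($Q = 4 + 3 = 7$)
$m = -14$
$K{\left(x \right)} = 36$ ($K{\left(x \right)} = 4 \left(2 + 7\right) = 4 \cdot 9 = 36$)
$M = -504$ ($M = \left(-14\right) 36 = -504$)
$M + 110 \cdot 54 = -504 + 110 \cdot 54 = -504 + 5940 = 5436$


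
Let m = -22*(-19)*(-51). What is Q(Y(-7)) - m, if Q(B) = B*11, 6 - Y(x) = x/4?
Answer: 85613/4 ≈ 21403.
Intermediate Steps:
Y(x) = 6 - x/4
Q(B) = 11*B
m = -21318 (m = 418*(-51) = -21318)
Q(Y(-7)) - m = 11*(6 - 1/4*(-7)) - 1*(-21318) = 11*(6 + 7/4) + 21318 = 11*(31/4) + 21318 = 341/4 + 21318 = 85613/4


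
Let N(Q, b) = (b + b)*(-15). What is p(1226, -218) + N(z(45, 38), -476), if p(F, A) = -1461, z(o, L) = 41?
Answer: 12819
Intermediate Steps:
N(Q, b) = -30*b (N(Q, b) = (2*b)*(-15) = -30*b)
p(1226, -218) + N(z(45, 38), -476) = -1461 - 30*(-476) = -1461 + 14280 = 12819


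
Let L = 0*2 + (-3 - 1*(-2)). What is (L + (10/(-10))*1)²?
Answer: 4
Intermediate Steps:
L = -1 (L = 0 + (-3 + 2) = 0 - 1 = -1)
(L + (10/(-10))*1)² = (-1 + (10/(-10))*1)² = (-1 + (10*(-⅒))*1)² = (-1 - 1*1)² = (-1 - 1)² = (-2)² = 4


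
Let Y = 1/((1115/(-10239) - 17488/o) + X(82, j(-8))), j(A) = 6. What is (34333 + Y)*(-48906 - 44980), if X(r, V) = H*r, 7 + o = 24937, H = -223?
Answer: -2507720452513178557876/777976596967 ≈ -3.2234e+9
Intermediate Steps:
o = 24930 (o = -7 + 24937 = 24930)
X(r, V) = -223*r
Y = -42543045/777976596967 (Y = 1/((1115/(-10239) - 17488/24930) - 223*82) = 1/((1115*(-1/10239) - 17488*1/24930) - 18286) = 1/((-1115/10239 - 8744/12465) - 18286) = 1/(-34476097/42543045 - 18286) = 1/(-777976596967/42543045) = -42543045/777976596967 ≈ -5.4684e-5)
(34333 + Y)*(-48906 - 44980) = (34333 - 42543045/777976596967)*(-48906 - 44980) = (26710270461124966/777976596967)*(-93886) = -2507720452513178557876/777976596967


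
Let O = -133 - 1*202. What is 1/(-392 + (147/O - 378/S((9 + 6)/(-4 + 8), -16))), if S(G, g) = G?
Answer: -67/33047 ≈ -0.0020274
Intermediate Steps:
O = -335 (O = -133 - 202 = -335)
1/(-392 + (147/O - 378/S((9 + 6)/(-4 + 8), -16))) = 1/(-392 + (147/(-335) - 378*(-4 + 8)/(9 + 6))) = 1/(-392 + (147*(-1/335) - 378/(15/4))) = 1/(-392 + (-147/335 - 378/(15*(¼)))) = 1/(-392 + (-147/335 - 378/15/4)) = 1/(-392 + (-147/335 - 378*4/15)) = 1/(-392 + (-147/335 - 504/5)) = 1/(-392 - 6783/67) = 1/(-33047/67) = -67/33047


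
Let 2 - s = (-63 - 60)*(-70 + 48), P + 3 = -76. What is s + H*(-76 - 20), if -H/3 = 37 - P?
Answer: 30704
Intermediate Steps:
P = -79 (P = -3 - 76 = -79)
H = -348 (H = -3*(37 - 1*(-79)) = -3*(37 + 79) = -3*116 = -348)
s = -2704 (s = 2 - (-63 - 60)*(-70 + 48) = 2 - (-123)*(-22) = 2 - 1*2706 = 2 - 2706 = -2704)
s + H*(-76 - 20) = -2704 - 348*(-76 - 20) = -2704 - 348*(-96) = -2704 + 33408 = 30704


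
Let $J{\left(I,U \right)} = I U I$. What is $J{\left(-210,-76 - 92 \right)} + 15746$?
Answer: $-7393054$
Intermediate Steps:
$J{\left(I,U \right)} = U I^{2}$
$J{\left(-210,-76 - 92 \right)} + 15746 = \left(-76 - 92\right) \left(-210\right)^{2} + 15746 = \left(-168\right) 44100 + 15746 = -7408800 + 15746 = -7393054$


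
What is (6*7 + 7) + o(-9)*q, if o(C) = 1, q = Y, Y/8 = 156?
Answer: 1297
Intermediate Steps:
Y = 1248 (Y = 8*156 = 1248)
q = 1248
(6*7 + 7) + o(-9)*q = (6*7 + 7) + 1*1248 = (42 + 7) + 1248 = 49 + 1248 = 1297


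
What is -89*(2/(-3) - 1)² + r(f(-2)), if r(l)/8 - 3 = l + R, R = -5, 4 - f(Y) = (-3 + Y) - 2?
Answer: -1577/9 ≈ -175.22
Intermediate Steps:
f(Y) = 9 - Y (f(Y) = 4 - ((-3 + Y) - 2) = 4 - (-5 + Y) = 4 + (5 - Y) = 9 - Y)
r(l) = -16 + 8*l (r(l) = 24 + 8*(l - 5) = 24 + 8*(-5 + l) = 24 + (-40 + 8*l) = -16 + 8*l)
-89*(2/(-3) - 1)² + r(f(-2)) = -89*(2/(-3) - 1)² + (-16 + 8*(9 - 1*(-2))) = -89*(2*(-⅓) - 1)² + (-16 + 8*(9 + 2)) = -89*(-⅔ - 1)² + (-16 + 8*11) = -89*(-5/3)² + (-16 + 88) = -89*25/9 + 72 = -2225/9 + 72 = -1577/9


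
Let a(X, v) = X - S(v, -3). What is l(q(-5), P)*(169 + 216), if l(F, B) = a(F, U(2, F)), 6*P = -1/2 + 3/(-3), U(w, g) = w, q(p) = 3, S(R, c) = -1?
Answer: 1540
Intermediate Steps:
P = -¼ (P = (-1/2 + 3/(-3))/6 = (-1*½ + 3*(-⅓))/6 = (-½ - 1)/6 = (⅙)*(-3/2) = -¼ ≈ -0.25000)
a(X, v) = 1 + X (a(X, v) = X - 1*(-1) = X + 1 = 1 + X)
l(F, B) = 1 + F
l(q(-5), P)*(169 + 216) = (1 + 3)*(169 + 216) = 4*385 = 1540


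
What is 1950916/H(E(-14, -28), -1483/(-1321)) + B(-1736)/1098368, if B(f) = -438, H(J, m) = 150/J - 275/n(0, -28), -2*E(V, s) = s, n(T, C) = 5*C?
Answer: 29999531793487/194960320 ≈ 1.5388e+5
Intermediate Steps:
E(V, s) = -s/2
H(J, m) = 55/28 + 150/J (H(J, m) = 150/J - 275/(5*(-28)) = 150/J - 275/(-140) = 150/J - 275*(-1/140) = 150/J + 55/28 = 55/28 + 150/J)
1950916/H(E(-14, -28), -1483/(-1321)) + B(-1736)/1098368 = 1950916/(55/28 + 150/((-½*(-28)))) - 438/1098368 = 1950916/(55/28 + 150/14) - 438*1/1098368 = 1950916/(55/28 + 150*(1/14)) - 219/549184 = 1950916/(55/28 + 75/7) - 219/549184 = 1950916/(355/28) - 219/549184 = 1950916*(28/355) - 219/549184 = 54625648/355 - 219/549184 = 29999531793487/194960320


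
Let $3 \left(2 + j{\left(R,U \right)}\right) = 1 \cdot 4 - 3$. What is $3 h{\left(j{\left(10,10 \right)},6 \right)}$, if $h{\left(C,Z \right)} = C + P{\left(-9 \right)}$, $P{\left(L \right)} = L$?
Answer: $-32$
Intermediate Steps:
$j{\left(R,U \right)} = - \frac{5}{3}$ ($j{\left(R,U \right)} = -2 + \frac{1 \cdot 4 - 3}{3} = -2 + \frac{4 - 3}{3} = -2 + \frac{1}{3} \cdot 1 = -2 + \frac{1}{3} = - \frac{5}{3}$)
$h{\left(C,Z \right)} = -9 + C$ ($h{\left(C,Z \right)} = C - 9 = -9 + C$)
$3 h{\left(j{\left(10,10 \right)},6 \right)} = 3 \left(-9 - \frac{5}{3}\right) = 3 \left(- \frac{32}{3}\right) = -32$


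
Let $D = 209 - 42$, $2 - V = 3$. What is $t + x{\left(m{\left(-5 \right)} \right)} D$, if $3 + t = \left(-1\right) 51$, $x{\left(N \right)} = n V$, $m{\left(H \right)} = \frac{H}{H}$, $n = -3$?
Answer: $447$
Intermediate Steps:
$V = -1$ ($V = 2 - 3 = -1$)
$m{\left(H \right)} = 1$
$x{\left(N \right)} = 3$ ($x{\left(N \right)} = \left(-3\right) \left(-1\right) = 3$)
$t = -54$ ($t = -3 - 51 = -54$)
$D = 167$ ($D = 209 - 42 = 167$)
$t + x{\left(m{\left(-5 \right)} \right)} D = -54 + 3 \cdot 167 = -54 + 501 = 447$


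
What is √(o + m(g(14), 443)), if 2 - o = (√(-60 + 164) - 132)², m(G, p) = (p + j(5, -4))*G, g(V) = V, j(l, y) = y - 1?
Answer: √(-11394 + 528*√26) ≈ 93.283*I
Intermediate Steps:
j(l, y) = -1 + y
m(G, p) = G*(-5 + p) (m(G, p) = (p + (-1 - 4))*G = (p - 5)*G = (-5 + p)*G = G*(-5 + p))
o = 2 - (-132 + 2*√26)² (o = 2 - (√(-60 + 164) - 132)² = 2 - (√104 - 132)² = 2 - (2*√26 - 132)² = 2 - (-132 + 2*√26)² ≈ -14834.)
√(o + m(g(14), 443)) = √((-17526 + 528*√26) + 14*(-5 + 443)) = √((-17526 + 528*√26) + 14*438) = √((-17526 + 528*√26) + 6132) = √(-11394 + 528*√26)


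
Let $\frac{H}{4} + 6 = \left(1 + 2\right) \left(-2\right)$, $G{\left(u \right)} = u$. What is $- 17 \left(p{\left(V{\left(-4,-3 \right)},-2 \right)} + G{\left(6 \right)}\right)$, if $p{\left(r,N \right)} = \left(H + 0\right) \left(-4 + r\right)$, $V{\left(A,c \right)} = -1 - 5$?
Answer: $-8262$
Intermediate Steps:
$V{\left(A,c \right)} = -6$ ($V{\left(A,c \right)} = -1 - 5 = -6$)
$H = -48$ ($H = -24 + 4 \left(1 + 2\right) \left(-2\right) = -24 + 4 \cdot 3 \left(-2\right) = -24 + 4 \left(-6\right) = -24 - 24 = -48$)
$p{\left(r,N \right)} = 192 - 48 r$ ($p{\left(r,N \right)} = \left(-48 + 0\right) \left(-4 + r\right) = - 48 \left(-4 + r\right) = 192 - 48 r$)
$- 17 \left(p{\left(V{\left(-4,-3 \right)},-2 \right)} + G{\left(6 \right)}\right) = - 17 \left(\left(192 - -288\right) + 6\right) = - 17 \left(\left(192 + 288\right) + 6\right) = - 17 \left(480 + 6\right) = \left(-17\right) 486 = -8262$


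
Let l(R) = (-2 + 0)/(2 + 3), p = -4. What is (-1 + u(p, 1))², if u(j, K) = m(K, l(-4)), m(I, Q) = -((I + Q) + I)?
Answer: 169/25 ≈ 6.7600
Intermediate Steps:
l(R) = -⅖ (l(R) = -2/5 = -2*⅕ = -⅖)
m(I, Q) = -Q - 2*I (m(I, Q) = -(Q + 2*I) = -Q - 2*I)
u(j, K) = ⅖ - 2*K (u(j, K) = -1*(-⅖) - 2*K = ⅖ - 2*K)
(-1 + u(p, 1))² = (-1 + (⅖ - 2*1))² = (-1 + (⅖ - 2))² = (-1 - 8/5)² = (-13/5)² = 169/25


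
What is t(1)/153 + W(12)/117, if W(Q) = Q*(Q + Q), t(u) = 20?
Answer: 5156/1989 ≈ 2.5923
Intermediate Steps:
W(Q) = 2*Q² (W(Q) = Q*(2*Q) = 2*Q²)
t(1)/153 + W(12)/117 = 20/153 + (2*12²)/117 = 20*(1/153) + (2*144)*(1/117) = 20/153 + 288*(1/117) = 20/153 + 32/13 = 5156/1989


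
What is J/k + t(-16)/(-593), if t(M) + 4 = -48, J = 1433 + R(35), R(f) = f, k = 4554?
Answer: 553666/1350261 ≈ 0.41004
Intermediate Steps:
J = 1468 (J = 1433 + 35 = 1468)
t(M) = -52 (t(M) = -4 - 48 = -52)
J/k + t(-16)/(-593) = 1468/4554 - 52/(-593) = 1468*(1/4554) - 52*(-1/593) = 734/2277 + 52/593 = 553666/1350261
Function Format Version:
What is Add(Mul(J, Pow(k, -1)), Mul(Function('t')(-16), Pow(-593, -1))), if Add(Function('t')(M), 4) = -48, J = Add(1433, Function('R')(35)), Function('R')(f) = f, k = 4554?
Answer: Rational(553666, 1350261) ≈ 0.41004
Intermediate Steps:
J = 1468 (J = Add(1433, 35) = 1468)
Function('t')(M) = -52 (Function('t')(M) = Add(-4, -48) = -52)
Add(Mul(J, Pow(k, -1)), Mul(Function('t')(-16), Pow(-593, -1))) = Add(Mul(1468, Pow(4554, -1)), Mul(-52, Pow(-593, -1))) = Add(Mul(1468, Rational(1, 4554)), Mul(-52, Rational(-1, 593))) = Add(Rational(734, 2277), Rational(52, 593)) = Rational(553666, 1350261)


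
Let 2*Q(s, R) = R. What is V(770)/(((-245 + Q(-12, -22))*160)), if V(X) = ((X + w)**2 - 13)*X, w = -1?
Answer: -11383449/1024 ≈ -11117.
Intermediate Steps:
Q(s, R) = R/2
V(X) = X*(-13 + (-1 + X)**2) (V(X) = ((X - 1)**2 - 13)*X = ((-1 + X)**2 - 13)*X = (-13 + (-1 + X)**2)*X = X*(-13 + (-1 + X)**2))
V(770)/(((-245 + Q(-12, -22))*160)) = (770*(-13 + (-1 + 770)**2))/(((-245 + (1/2)*(-22))*160)) = (770*(-13 + 769**2))/(((-245 - 11)*160)) = (770*(-13 + 591361))/((-256*160)) = (770*591348)/(-40960) = 455337960*(-1/40960) = -11383449/1024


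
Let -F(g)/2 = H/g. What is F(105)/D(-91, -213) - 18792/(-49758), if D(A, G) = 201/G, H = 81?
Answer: 39139902/19447085 ≈ 2.0126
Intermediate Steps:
F(g) = -162/g
F(105)/D(-91, -213) - 18792/(-49758) = (-162/105)/((201/(-213))) - 18792/(-49758) = (-162*1/105)/((201*(-1/213))) - 18792*(-1/49758) = -54/(35*(-67/71)) + 3132/8293 = -54/35*(-71/67) + 3132/8293 = 3834/2345 + 3132/8293 = 39139902/19447085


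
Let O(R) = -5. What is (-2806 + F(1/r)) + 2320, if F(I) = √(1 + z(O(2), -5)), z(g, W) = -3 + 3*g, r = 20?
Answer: -486 + I*√17 ≈ -486.0 + 4.1231*I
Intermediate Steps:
F(I) = I*√17 (F(I) = √(1 + (-3 + 3*(-5))) = √(1 + (-3 - 15)) = √(1 - 18) = √(-17) = I*√17)
(-2806 + F(1/r)) + 2320 = (-2806 + I*√17) + 2320 = -486 + I*√17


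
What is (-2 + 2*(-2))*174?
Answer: -1044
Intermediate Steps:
(-2 + 2*(-2))*174 = (-2 - 4)*174 = -6*174 = -1044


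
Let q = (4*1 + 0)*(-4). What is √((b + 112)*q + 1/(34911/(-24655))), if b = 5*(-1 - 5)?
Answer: 49*I*√8226497/3879 ≈ 36.231*I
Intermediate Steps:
b = -30 (b = 5*(-6) = -30)
q = -16 (q = (4 + 0)*(-4) = 4*(-4) = -16)
√((b + 112)*q + 1/(34911/(-24655))) = √((-30 + 112)*(-16) + 1/(34911/(-24655))) = √(82*(-16) + 1/(34911*(-1/24655))) = √(-1312 + 1/(-34911/24655)) = √(-1312 - 24655/34911) = √(-45827887/34911) = 49*I*√8226497/3879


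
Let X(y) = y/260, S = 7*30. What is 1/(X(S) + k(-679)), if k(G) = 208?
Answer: 26/5429 ≈ 0.0047891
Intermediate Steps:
S = 210
X(y) = y/260 (X(y) = y*(1/260) = y/260)
1/(X(S) + k(-679)) = 1/((1/260)*210 + 208) = 1/(21/26 + 208) = 1/(5429/26) = 26/5429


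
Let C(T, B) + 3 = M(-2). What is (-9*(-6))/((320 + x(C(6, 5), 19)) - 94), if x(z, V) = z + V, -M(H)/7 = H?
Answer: 27/128 ≈ 0.21094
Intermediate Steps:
M(H) = -7*H
C(T, B) = 11 (C(T, B) = -3 - 7*(-2) = -3 + 14 = 11)
x(z, V) = V + z
(-9*(-6))/((320 + x(C(6, 5), 19)) - 94) = (-9*(-6))/((320 + (19 + 11)) - 94) = 54/((320 + 30) - 94) = 54/(350 - 94) = 54/256 = 54*(1/256) = 27/128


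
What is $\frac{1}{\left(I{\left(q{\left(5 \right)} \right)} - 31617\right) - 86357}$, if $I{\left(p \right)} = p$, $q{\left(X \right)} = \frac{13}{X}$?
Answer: $- \frac{5}{589857} \approx -8.4766 \cdot 10^{-6}$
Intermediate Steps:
$\frac{1}{\left(I{\left(q{\left(5 \right)} \right)} - 31617\right) - 86357} = \frac{1}{\left(\frac{13}{5} - 31617\right) - 86357} = \frac{1}{- \frac{158072}{5} - 86357} = \frac{1}{- \frac{589857}{5}} = - \frac{5}{589857}$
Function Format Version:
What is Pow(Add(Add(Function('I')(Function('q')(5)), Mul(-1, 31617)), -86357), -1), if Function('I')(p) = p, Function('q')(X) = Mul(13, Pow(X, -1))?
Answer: Rational(-5, 589857) ≈ -8.4766e-6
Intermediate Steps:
Pow(Add(Add(Function('I')(Function('q')(5)), Mul(-1, 31617)), -86357), -1) = Pow(Add(Add(Mul(13, Pow(5, -1)), Mul(-1, 31617)), -86357), -1) = Pow(Add(Add(Mul(13, Rational(1, 5)), -31617), -86357), -1) = Pow(Add(Add(Rational(13, 5), -31617), -86357), -1) = Pow(Add(Rational(-158072, 5), -86357), -1) = Pow(Rational(-589857, 5), -1) = Rational(-5, 589857)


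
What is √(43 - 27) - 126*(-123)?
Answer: 15502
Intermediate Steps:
√(43 - 27) - 126*(-123) = √16 + 15498 = 4 + 15498 = 15502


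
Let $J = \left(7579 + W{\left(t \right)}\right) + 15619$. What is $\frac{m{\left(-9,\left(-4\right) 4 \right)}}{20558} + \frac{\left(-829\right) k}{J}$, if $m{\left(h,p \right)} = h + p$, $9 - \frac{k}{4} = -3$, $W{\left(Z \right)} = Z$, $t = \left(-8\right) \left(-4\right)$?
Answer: $- \frac{409312343}{238781170} \approx -1.7142$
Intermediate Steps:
$t = 32$
$k = 48$ ($k = 36 - -12 = 36 + 12 = 48$)
$J = 23230$ ($J = \left(7579 + 32\right) + 15619 = 7611 + 15619 = 23230$)
$\frac{m{\left(-9,\left(-4\right) 4 \right)}}{20558} + \frac{\left(-829\right) k}{J} = \frac{-9 - 16}{20558} + \frac{\left(-829\right) 48}{23230} = \left(-9 - 16\right) \frac{1}{20558} - \frac{19896}{11615} = \left(-25\right) \frac{1}{20558} - \frac{19896}{11615} = - \frac{25}{20558} - \frac{19896}{11615} = - \frac{409312343}{238781170}$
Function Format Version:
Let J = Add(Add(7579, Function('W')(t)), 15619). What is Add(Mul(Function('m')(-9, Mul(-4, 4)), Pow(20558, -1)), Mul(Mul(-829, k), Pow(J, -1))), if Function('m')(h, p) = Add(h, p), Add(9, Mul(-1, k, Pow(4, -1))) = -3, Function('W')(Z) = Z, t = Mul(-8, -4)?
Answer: Rational(-409312343, 238781170) ≈ -1.7142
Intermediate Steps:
t = 32
k = 48 (k = Add(36, Mul(-4, -3)) = Add(36, 12) = 48)
J = 23230 (J = Add(Add(7579, 32), 15619) = Add(7611, 15619) = 23230)
Add(Mul(Function('m')(-9, Mul(-4, 4)), Pow(20558, -1)), Mul(Mul(-829, k), Pow(J, -1))) = Add(Mul(Add(-9, Mul(-4, 4)), Pow(20558, -1)), Mul(Mul(-829, 48), Pow(23230, -1))) = Add(Mul(Add(-9, -16), Rational(1, 20558)), Mul(-39792, Rational(1, 23230))) = Add(Mul(-25, Rational(1, 20558)), Rational(-19896, 11615)) = Add(Rational(-25, 20558), Rational(-19896, 11615)) = Rational(-409312343, 238781170)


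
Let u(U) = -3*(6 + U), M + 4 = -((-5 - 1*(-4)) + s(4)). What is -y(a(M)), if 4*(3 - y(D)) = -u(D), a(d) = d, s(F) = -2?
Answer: ¾ ≈ 0.75000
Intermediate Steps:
M = -1 (M = -4 - ((-5 - 1*(-4)) - 2) = -4 - ((-5 + 4) - 2) = -4 - (-1 - 2) = -4 - 1*(-3) = -4 + 3 = -1)
u(U) = -18 - 3*U
y(D) = -3/2 - 3*D/4 (y(D) = 3 - (-1)*(-18 - 3*D)/4 = 3 - (18 + 3*D)/4 = 3 + (-9/2 - 3*D/4) = -3/2 - 3*D/4)
-y(a(M)) = -(-3/2 - ¾*(-1)) = -(-3/2 + ¾) = -1*(-¾) = ¾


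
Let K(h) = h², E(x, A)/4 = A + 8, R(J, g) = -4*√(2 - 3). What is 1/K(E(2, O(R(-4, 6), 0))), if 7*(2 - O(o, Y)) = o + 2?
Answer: 441/672800 - 833*I/10764800 ≈ 0.00065547 - 7.7382e-5*I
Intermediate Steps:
R(J, g) = -4*I
O(o, Y) = 12/7 - o/7 (O(o, Y) = 2 - (o + 2)/7 = 2 - (2 + o)/7 = 2 + (-2/7 - o/7) = 12/7 - o/7)
E(x, A) = 32 + 4*A (E(x, A) = 4*(A + 8) = 4*(8 + A) = 32 + 4*A)
1/K(E(2, O(R(-4, 6), 0))) = 1/((32 + 4*(12/7 - (-4)*I/7))²) = 1/((32 + 4*(12/7 + 4*I/7))²) = 1/((32 + (48/7 + 16*I/7))²) = 1/((272/7 + 16*I/7)²) = (272/7 + 16*I/7)⁻²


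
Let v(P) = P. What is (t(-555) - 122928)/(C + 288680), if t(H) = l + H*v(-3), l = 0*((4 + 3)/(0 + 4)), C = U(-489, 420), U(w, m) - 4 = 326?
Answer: -121263/289010 ≈ -0.41958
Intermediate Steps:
U(w, m) = 330 (U(w, m) = 4 + 326 = 330)
C = 330
l = 0 (l = 0*(7/4) = 0)
t(H) = -3*H (t(H) = 0 + H*(-3) = 0 - 3*H = -3*H)
(t(-555) - 122928)/(C + 288680) = (-3*(-555) - 122928)/(330 + 288680) = (1665 - 122928)/289010 = -121263*1/289010 = -121263/289010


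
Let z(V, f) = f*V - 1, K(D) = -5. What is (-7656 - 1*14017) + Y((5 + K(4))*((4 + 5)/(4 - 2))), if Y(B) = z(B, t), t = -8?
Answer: -21674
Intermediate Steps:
z(V, f) = -1 + V*f (z(V, f) = V*f - 1 = -1 + V*f)
Y(B) = -1 - 8*B (Y(B) = -1 + B*(-8) = -1 - 8*B)
(-7656 - 1*14017) + Y((5 + K(4))*((4 + 5)/(4 - 2))) = (-7656 - 1*14017) + (-1 - 8*(5 - 5)*(4 + 5)/(4 - 2)) = (-7656 - 14017) + (-1 - 0*9/2) = -21673 + (-1 - 0*9*(½)) = -21673 + (-1 - 0*9/2) = -21673 + (-1 - 8*0) = -21673 + (-1 + 0) = -21673 - 1 = -21674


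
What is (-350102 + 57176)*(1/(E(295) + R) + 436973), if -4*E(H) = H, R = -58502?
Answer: -9996986809506230/78101 ≈ -1.2800e+11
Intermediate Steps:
E(H) = -H/4
(-350102 + 57176)*(1/(E(295) + R) + 436973) = (-350102 + 57176)*(1/(-1/4*295 - 58502) + 436973) = -292926*(1/(-295/4 - 58502) + 436973) = -292926*(1/(-234303/4) + 436973) = -292926*(-4/234303 + 436973) = -292926*102384084815/234303 = -9996986809506230/78101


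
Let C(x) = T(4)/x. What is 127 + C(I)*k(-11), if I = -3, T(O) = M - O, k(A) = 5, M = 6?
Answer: 371/3 ≈ 123.67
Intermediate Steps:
T(O) = 6 - O
C(x) = 2/x (C(x) = (6 - 1*4)/x = (6 - 4)/x = 2/x)
127 + C(I)*k(-11) = 127 + (2/(-3))*5 = 127 + (2*(-1/3))*5 = 127 - 2/3*5 = 127 - 10/3 = 371/3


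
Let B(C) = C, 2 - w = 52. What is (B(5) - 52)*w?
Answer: 2350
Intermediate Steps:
w = -50 (w = 2 - 1*52 = 2 - 52 = -50)
(B(5) - 52)*w = (5 - 52)*(-50) = -47*(-50) = 2350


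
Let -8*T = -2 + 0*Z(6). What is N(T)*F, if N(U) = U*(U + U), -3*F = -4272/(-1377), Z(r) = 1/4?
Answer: -178/1377 ≈ -0.12927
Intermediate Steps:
Z(r) = 1/4
F = -1424/1377 (F = -(-1424)/(-1377) = -(-1424)*(-1)/1377 = -1/3*1424/459 = -1424/1377 ≈ -1.0341)
T = 1/4 (T = -(-2 + 0*(1/4))/8 = -(-2 + 0)/8 = -1/8*(-2) = 1/4 ≈ 0.25000)
N(U) = 2*U**2 (N(U) = U*(2*U) = 2*U**2)
N(T)*F = (2*(1/4)**2)*(-1424/1377) = (2*(1/16))*(-1424/1377) = (1/8)*(-1424/1377) = -178/1377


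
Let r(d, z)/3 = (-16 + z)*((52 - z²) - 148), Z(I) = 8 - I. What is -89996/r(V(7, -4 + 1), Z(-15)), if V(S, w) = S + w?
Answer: 89996/13125 ≈ 6.8568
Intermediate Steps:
r(d, z) = 3*(-96 - z²)*(-16 + z) (r(d, z) = 3*((-16 + z)*((52 - z²) - 148)) = 3*((-16 + z)*(-96 - z²)) = 3*((-96 - z²)*(-16 + z)) = 3*(-96 - z²)*(-16 + z))
-89996/r(V(7, -4 + 1), Z(-15)) = -89996/(4608 - 288*(8 - 1*(-15)) - 3*(8 - 1*(-15))³ + 48*(8 - 1*(-15))²) = -89996/(4608 - 288*(8 + 15) - 3*(8 + 15)³ + 48*(8 + 15)²) = -89996/(4608 - 288*23 - 3*23³ + 48*23²) = -89996/(4608 - 6624 - 3*12167 + 48*529) = -89996/(4608 - 6624 - 36501 + 25392) = -89996/(-13125) = -89996*(-1/13125) = 89996/13125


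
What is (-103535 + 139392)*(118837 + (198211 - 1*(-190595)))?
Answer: 18202555051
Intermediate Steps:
(-103535 + 139392)*(118837 + (198211 - 1*(-190595))) = 35857*(118837 + (198211 + 190595)) = 35857*(118837 + 388806) = 35857*507643 = 18202555051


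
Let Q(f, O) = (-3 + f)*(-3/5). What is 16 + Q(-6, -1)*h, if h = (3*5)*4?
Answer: 340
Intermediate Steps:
Q(f, O) = 9/5 - 3*f/5 (Q(f, O) = (-3 + f)*(-3*⅕) = (-3 + f)*(-⅗) = 9/5 - 3*f/5)
h = 60 (h = 15*4 = 60)
16 + Q(-6, -1)*h = 16 + (9/5 - ⅗*(-6))*60 = 16 + (9/5 + 18/5)*60 = 16 + (27/5)*60 = 16 + 324 = 340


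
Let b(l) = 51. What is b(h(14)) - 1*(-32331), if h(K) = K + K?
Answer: 32382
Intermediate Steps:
h(K) = 2*K
b(h(14)) - 1*(-32331) = 51 - 1*(-32331) = 51 + 32331 = 32382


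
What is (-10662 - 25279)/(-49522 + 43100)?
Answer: 35941/6422 ≈ 5.5965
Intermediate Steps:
(-10662 - 25279)/(-49522 + 43100) = -35941/(-6422) = -35941*(-1/6422) = 35941/6422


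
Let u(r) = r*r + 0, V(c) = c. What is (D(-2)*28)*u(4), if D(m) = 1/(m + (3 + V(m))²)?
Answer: -448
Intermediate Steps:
u(r) = r² (u(r) = r² + 0 = r²)
D(m) = 1/(m + (3 + m)²)
(D(-2)*28)*u(4) = (28/(-2 + (3 - 2)²))*4² = (28/(-2 + 1²))*16 = (28/(-2 + 1))*16 = (28/(-1))*16 = -1*28*16 = -28*16 = -448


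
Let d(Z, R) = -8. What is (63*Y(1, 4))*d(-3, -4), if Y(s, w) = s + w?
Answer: -2520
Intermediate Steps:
(63*Y(1, 4))*d(-3, -4) = (63*(1 + 4))*(-8) = (63*5)*(-8) = 315*(-8) = -2520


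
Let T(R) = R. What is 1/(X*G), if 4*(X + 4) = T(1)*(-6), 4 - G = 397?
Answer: 2/4323 ≈ 0.00046264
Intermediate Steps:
G = -393 (G = 4 - 1*397 = 4 - 397 = -393)
X = -11/2 (X = -4 + (1*(-6))/4 = -4 + (¼)*(-6) = -4 - 3/2 = -11/2 ≈ -5.5000)
1/(X*G) = 1/(-11/2*(-393)) = 1/(4323/2) = 2/4323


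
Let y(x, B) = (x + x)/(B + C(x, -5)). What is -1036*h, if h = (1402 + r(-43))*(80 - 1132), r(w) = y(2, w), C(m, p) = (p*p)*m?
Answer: 1528623328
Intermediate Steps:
C(m, p) = m*p² (C(m, p) = p²*m = m*p²)
y(x, B) = 2*x/(B + 25*x) (y(x, B) = (x + x)/(B + x*(-5)²) = (2*x)/(B + x*25) = (2*x)/(B + 25*x) = 2*x/(B + 25*x))
r(w) = 4/(50 + w) (r(w) = 2*2/(w + 25*2) = 2*2/(w + 50) = 2*2/(50 + w) = 4/(50 + w))
h = -10328536/7 (h = (1402 + 4/(50 - 43))*(80 - 1132) = (1402 + 4/7)*(-1052) = (9818/7)*(-1052) = -10328536/7 ≈ -1.4755e+6)
-1036*h = -1036*(-10328536/7) = 1528623328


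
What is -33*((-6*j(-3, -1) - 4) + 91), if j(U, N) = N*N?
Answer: -2673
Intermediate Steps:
j(U, N) = N²
-33*((-6*j(-3, -1) - 4) + 91) = -33*((-6*(-1)² - 4) + 91) = -33*((-6*1 - 4) + 91) = -33*((-6 - 4) + 91) = -33*(-10 + 91) = -33*81 = -2673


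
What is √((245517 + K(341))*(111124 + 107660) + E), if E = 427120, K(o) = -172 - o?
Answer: 4*√3350211391 ≈ 2.3152e+5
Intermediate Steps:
√((245517 + K(341))*(111124 + 107660) + E) = √((245517 + (-172 - 1*341))*(111124 + 107660) + 427120) = √((245517 + (-172 - 341))*218784 + 427120) = √((245517 - 513)*218784 + 427120) = √(245004*218784 + 427120) = √(53602955136 + 427120) = √53603382256 = 4*√3350211391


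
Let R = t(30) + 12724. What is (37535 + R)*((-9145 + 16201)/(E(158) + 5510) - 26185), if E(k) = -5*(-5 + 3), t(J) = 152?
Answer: -151793973608/115 ≈ -1.3199e+9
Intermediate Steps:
E(k) = 10 (E(k) = -5*(-2) = 10)
R = 12876 (R = 152 + 12724 = 12876)
(37535 + R)*((-9145 + 16201)/(E(158) + 5510) - 26185) = (37535 + 12876)*((-9145 + 16201)/(10 + 5510) - 26185) = 50411*(7056/5520 - 26185) = 50411*(7056*(1/5520) - 26185) = 50411*(147/115 - 26185) = 50411*(-3011128/115) = -151793973608/115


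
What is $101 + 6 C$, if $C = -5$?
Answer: $71$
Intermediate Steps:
$101 + 6 C = 101 + 6 \left(-5\right) = 101 - 30 = 71$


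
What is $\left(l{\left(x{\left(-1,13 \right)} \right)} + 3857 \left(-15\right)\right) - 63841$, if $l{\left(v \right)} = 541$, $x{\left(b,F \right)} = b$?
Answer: $-121155$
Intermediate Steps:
$\left(l{\left(x{\left(-1,13 \right)} \right)} + 3857 \left(-15\right)\right) - 63841 = \left(541 + 3857 \left(-15\right)\right) - 63841 = \left(541 - 57855\right) - 63841 = -57314 - 63841 = -121155$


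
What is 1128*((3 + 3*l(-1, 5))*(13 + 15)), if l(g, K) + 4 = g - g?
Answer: -284256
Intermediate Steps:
l(g, K) = -4 (l(g, K) = -4 + (g - g) = -4 + 0 = -4)
1128*((3 + 3*l(-1, 5))*(13 + 15)) = 1128*((3 + 3*(-4))*(13 + 15)) = 1128*((3 - 12)*28) = 1128*(-9*28) = 1128*(-252) = -284256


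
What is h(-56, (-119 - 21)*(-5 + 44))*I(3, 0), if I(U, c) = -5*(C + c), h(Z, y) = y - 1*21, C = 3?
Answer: 82215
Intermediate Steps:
h(Z, y) = -21 + y (h(Z, y) = y - 21 = -21 + y)
I(U, c) = -15 - 5*c (I(U, c) = -5*(3 + c) = -15 - 5*c)
h(-56, (-119 - 21)*(-5 + 44))*I(3, 0) = (-21 + (-119 - 21)*(-5 + 44))*(-15 - 5*0) = (-21 - 140*39)*(-15 + 0) = (-21 - 5460)*(-15) = -5481*(-15) = 82215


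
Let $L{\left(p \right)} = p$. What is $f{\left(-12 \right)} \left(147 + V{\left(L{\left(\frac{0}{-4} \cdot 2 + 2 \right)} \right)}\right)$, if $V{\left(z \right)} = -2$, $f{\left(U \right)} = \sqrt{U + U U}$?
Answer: $290 \sqrt{33} \approx 1665.9$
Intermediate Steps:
$f{\left(U \right)} = \sqrt{U + U^{2}}$
$f{\left(-12 \right)} \left(147 + V{\left(L{\left(\frac{0}{-4} \cdot 2 + 2 \right)} \right)}\right) = \sqrt{- 12 \left(1 - 12\right)} \left(147 - 2\right) = \sqrt{\left(-12\right) \left(-11\right)} 145 = \sqrt{132} \cdot 145 = 2 \sqrt{33} \cdot 145 = 290 \sqrt{33}$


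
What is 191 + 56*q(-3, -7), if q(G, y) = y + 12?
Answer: 471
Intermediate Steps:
q(G, y) = 12 + y
191 + 56*q(-3, -7) = 191 + 56*(12 - 7) = 191 + 56*5 = 191 + 280 = 471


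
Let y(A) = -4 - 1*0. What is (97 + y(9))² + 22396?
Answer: 31045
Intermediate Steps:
y(A) = -4 (y(A) = -4 + 0 = -4)
(97 + y(9))² + 22396 = (97 - 4)² + 22396 = 93² + 22396 = 8649 + 22396 = 31045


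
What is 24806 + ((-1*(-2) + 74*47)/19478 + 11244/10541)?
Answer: 2546682014650/102658799 ≈ 24807.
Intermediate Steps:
24806 + ((-1*(-2) + 74*47)/19478 + 11244/10541) = 24806 + ((2 + 3478)*(1/19478) + 11244*(1/10541)) = 24806 + (3480*(1/19478) + 11244/10541) = 24806 + (1740/9739 + 11244/10541) = 24806 + 127846656/102658799 = 2546682014650/102658799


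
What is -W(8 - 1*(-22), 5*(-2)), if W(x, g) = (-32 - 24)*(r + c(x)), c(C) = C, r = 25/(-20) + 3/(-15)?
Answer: 7994/5 ≈ 1598.8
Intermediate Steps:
r = -29/20 (r = 25*(-1/20) + 3*(-1/15) = -5/4 - ⅕ = -29/20 ≈ -1.4500)
W(x, g) = 406/5 - 56*x (W(x, g) = (-32 - 24)*(-29/20 + x) = -56*(-29/20 + x) = 406/5 - 56*x)
-W(8 - 1*(-22), 5*(-2)) = -(406/5 - 56*(8 - 1*(-22))) = -(406/5 - 56*(8 + 22)) = -(406/5 - 56*30) = -(406/5 - 1680) = -1*(-7994/5) = 7994/5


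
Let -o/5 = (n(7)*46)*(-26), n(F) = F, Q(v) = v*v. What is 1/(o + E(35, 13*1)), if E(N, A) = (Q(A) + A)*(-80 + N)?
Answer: 1/33670 ≈ 2.9700e-5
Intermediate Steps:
Q(v) = v**2
E(N, A) = (-80 + N)*(A + A**2) (E(N, A) = (A**2 + A)*(-80 + N) = (A + A**2)*(-80 + N) = (-80 + N)*(A + A**2))
o = 41860 (o = -5*7*46*(-26) = -1610*(-26) = -5*(-8372) = 41860)
1/(o + E(35, 13*1)) = 1/(41860 + (13*1)*(-80 + 35 - 1040 + (13*1)*35)) = 1/(41860 + 13*(-80 + 35 - 80*13 + 13*35)) = 1/(41860 + 13*(-80 + 35 - 1040 + 455)) = 1/(41860 + 13*(-630)) = 1/(41860 - 8190) = 1/33670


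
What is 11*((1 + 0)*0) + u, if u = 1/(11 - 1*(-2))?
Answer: 1/13 ≈ 0.076923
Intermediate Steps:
u = 1/13 (u = 1/(11 + 2) = 1/13 ≈ 0.076923)
11*((1 + 0)*0) + u = 11*((1 + 0)*0) + 1/13 = 11*(1*0) + 1/13 = 11*0 + 1/13 = 0 + 1/13 = 1/13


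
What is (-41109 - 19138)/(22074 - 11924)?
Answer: -60247/10150 ≈ -5.9357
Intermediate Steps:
(-41109 - 19138)/(22074 - 11924) = -60247/10150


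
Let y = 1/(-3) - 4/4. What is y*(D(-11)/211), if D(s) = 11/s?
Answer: 4/633 ≈ 0.0063191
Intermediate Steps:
y = -4/3 (y = 1*(-⅓) - 4*¼ = -⅓ - 1 = -4/3 ≈ -1.3333)
y*(D(-11)/211) = -4*11/(-11)/(3*211) = -4*11*(-1/11)/(3*211) = -(-4)/(3*211) = -4/3*(-1/211) = 4/633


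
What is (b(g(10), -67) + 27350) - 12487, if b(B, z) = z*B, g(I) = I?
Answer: 14193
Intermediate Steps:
b(B, z) = B*z
(b(g(10), -67) + 27350) - 12487 = (10*(-67) + 27350) - 12487 = (-670 + 27350) - 12487 = 26680 - 12487 = 14193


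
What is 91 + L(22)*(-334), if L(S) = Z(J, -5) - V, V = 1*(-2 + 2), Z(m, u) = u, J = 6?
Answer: 1761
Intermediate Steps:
V = 0 (V = 1*0 = 0)
L(S) = -5 (L(S) = -5 - 1*0 = -5 + 0 = -5)
91 + L(22)*(-334) = 91 - 5*(-334) = 91 + 1670 = 1761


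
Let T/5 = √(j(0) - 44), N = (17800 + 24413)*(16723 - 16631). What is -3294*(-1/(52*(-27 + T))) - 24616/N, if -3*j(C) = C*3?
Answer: -43467554947/46170131046 - 8235*I*√11/23777 ≈ -0.94146 - 1.1487*I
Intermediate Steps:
N = 3883596 (N = 42213*92 = 3883596)
j(C) = -C (j(C) = -C*3/3 = -C)
T = 10*I*√11 (T = 5*√(-1*0 - 44) = 5*√(0 - 44) = 5*√(-44) = 5*(2*I*√11) = 10*I*√11 ≈ 33.166*I)
-3294*(-1/(52*(-27 + T))) - 24616/N = -3294*(-1/(52*(-27 + 10*I*√11))) - 24616/3883596 = -3294/(1404 - 520*I*√11) - 24616*1/3883596 = -3294/(1404 - 520*I*√11) - 6154/970899 = -6154/970899 - 3294/(1404 - 520*I*√11)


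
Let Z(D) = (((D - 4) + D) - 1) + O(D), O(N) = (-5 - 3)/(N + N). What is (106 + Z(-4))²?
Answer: 8836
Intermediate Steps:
O(N) = -4/N (O(N) = -8*1/(2*N) = -4/N)
Z(D) = -5 - 4/D + 2*D (Z(D) = (((D - 4) + D) - 1) - 4/D = (((-4 + D) + D) - 1) - 4/D = ((-4 + 2*D) - 1) - 4/D = (-5 + 2*D) - 4/D = -5 - 4/D + 2*D)
(106 + Z(-4))² = (106 + (-5 - 4/(-4) + 2*(-4)))² = (106 + (-5 - 4*(-¼) - 8))² = (106 + (-5 + 1 - 8))² = (106 - 12)² = 94² = 8836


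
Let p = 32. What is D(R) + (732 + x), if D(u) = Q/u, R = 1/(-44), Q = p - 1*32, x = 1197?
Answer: 1929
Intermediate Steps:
Q = 0 (Q = 32 - 1*32 = 32 - 32 = 0)
R = -1/44 ≈ -0.022727
D(u) = 0 (D(u) = 0/u = 0)
D(R) + (732 + x) = 0 + (732 + 1197) = 0 + 1929 = 1929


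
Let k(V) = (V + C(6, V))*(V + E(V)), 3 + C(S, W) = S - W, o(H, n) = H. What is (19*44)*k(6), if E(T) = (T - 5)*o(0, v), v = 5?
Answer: 15048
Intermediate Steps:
C(S, W) = -3 + S - W (C(S, W) = -3 + (S - W) = -3 + S - W)
E(T) = 0 (E(T) = (T - 5)*0 = (-5 + T)*0 = 0)
k(V) = 3*V (k(V) = (V + (-3 + 6 - V))*(V + 0) = (V + (3 - V))*V = 3*V)
(19*44)*k(6) = (19*44)*(3*6) = 836*18 = 15048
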